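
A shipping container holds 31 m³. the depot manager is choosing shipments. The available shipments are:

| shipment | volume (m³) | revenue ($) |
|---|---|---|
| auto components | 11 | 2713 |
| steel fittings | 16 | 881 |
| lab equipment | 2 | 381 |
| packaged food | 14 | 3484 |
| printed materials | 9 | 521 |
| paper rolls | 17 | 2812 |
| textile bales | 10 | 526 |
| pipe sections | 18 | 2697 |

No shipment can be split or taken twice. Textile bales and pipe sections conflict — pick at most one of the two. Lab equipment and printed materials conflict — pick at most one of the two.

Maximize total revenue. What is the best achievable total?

Ranking by ratio (revenue/m³): packaged food 248.86, auto components 246.64, lab equipment 190.50.
Taking auto components + lab equipment + packaged food: 27 m³ used, 6578 in revenue.
Runner-up packaged food + paper rolls tops out at 6296.

6578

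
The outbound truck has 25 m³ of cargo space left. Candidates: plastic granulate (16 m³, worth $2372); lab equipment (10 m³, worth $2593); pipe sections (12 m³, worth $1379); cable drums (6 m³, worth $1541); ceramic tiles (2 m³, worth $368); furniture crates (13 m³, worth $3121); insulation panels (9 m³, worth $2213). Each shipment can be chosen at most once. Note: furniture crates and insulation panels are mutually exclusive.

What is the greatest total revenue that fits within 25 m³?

6347

Density check — lab equipment 259.30, cable drums 256.83, insulation panels 245.89, furniture crates 240.08 are the best per m³.
Lab equipment + cable drums + insulation panels uses 25 of the 25 m³ and totals 6347.
That's the maximum — no feasible swap from here does better than 6347.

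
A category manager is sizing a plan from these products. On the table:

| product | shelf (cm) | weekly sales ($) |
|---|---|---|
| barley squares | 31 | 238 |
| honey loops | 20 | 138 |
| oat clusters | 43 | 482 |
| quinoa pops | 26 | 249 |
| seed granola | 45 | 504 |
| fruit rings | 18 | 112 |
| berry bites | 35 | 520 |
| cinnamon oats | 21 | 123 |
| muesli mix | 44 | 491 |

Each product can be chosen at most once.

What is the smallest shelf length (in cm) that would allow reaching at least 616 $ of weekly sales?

53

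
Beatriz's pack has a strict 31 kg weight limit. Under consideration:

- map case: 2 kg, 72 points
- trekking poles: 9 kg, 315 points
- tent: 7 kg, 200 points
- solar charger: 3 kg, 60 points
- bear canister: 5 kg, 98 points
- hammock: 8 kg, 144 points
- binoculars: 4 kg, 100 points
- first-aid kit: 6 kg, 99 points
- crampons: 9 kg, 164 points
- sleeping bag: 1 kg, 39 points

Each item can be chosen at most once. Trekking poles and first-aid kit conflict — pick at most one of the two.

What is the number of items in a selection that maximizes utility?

The maximum utility within 31 kg is 884.
One optimal bundle: map case + trekking poles + tent + solar charger + bear canister + binoculars + sleeping bag (31 kg).
Any selection reaching 884 contains exactly 7 items.

7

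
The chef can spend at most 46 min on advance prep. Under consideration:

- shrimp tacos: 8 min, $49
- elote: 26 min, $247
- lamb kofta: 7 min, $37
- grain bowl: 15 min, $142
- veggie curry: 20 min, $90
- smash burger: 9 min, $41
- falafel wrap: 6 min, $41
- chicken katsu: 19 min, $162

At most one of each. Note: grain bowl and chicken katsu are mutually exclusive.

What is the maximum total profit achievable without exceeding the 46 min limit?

409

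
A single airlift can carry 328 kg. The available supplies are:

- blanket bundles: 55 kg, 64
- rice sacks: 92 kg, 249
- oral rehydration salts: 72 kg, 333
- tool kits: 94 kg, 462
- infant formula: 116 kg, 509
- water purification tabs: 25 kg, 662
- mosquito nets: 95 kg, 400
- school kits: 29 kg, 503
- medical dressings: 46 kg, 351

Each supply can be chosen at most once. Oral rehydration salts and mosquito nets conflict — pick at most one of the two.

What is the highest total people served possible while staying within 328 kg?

Taking the top-ratio supplies first gives blanket bundles + oral rehydration salts + tool kits + water purification tabs + school kits + medical dressings for 2375 (321 kg).
The 127 kg tied up in blanket bundles and oral rehydration salts is better spent on infant formula — total rises to 2487 (310 kg).

2487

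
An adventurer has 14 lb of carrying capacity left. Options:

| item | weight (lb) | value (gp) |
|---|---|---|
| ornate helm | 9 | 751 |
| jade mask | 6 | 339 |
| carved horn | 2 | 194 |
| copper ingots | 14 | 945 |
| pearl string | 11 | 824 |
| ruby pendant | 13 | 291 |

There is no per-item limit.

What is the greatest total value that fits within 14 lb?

Ranking by ratio (value/lb): carved horn 97.00, ornate helm 83.44, pearl string 74.91, copper ingots 67.50.
Taking 7×carved horn: 14 lb used, 1358 in value.

1358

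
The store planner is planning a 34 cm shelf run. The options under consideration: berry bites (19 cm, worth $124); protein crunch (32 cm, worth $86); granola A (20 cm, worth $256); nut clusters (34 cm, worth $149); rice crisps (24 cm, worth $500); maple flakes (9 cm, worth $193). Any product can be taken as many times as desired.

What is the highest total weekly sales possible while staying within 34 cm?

693

Taking the top-ratio products first gives 3×maple flakes for 579 (27 cm).
Replace 2×maple flakes with rice crisps: the trade gains 114 net, giving 693 at 33 cm.
That's the maximum — no swap from here does better than 693.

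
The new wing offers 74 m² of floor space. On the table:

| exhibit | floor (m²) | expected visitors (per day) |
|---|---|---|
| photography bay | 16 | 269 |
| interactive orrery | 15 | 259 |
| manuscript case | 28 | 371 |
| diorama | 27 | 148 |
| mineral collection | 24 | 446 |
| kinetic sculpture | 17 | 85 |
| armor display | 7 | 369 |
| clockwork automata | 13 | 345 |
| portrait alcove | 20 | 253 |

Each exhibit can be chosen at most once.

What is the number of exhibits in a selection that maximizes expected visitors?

Best achievable expected visitors is 1531.
manuscript case + mineral collection + armor display + clockwork automata hits 1531 at 72 m².
Every optimal selection uses 4 exhibits.

4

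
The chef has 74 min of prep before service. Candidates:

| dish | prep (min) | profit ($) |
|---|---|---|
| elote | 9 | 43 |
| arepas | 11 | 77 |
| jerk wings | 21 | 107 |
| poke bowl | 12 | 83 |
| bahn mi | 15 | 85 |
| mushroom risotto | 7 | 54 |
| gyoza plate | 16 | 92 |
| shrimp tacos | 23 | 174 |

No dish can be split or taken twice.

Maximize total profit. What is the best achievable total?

495

Density check — mushroom risotto 7.71, shrimp tacos 7.57, arepas 7.00, poke bowl 6.92 are the best per min.
Taking the top-ratio dishes first gives arepas + poke bowl + mushroom risotto + gyoza plate + shrimp tacos for 480 (69 min).
Dropping gyoza plate frees 16 min; slotting in jerk wings (21 min) lifts the total to 495 at 74 min.
An exhaustive check of the 256 subsets confirms 495.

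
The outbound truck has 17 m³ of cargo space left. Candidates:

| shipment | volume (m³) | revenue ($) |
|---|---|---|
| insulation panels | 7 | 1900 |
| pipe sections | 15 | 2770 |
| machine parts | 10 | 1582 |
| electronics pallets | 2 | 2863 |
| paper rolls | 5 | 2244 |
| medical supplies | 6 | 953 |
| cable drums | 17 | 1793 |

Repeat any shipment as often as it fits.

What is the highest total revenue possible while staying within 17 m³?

Best packing: 8×electronics pallets — 16 m³, 22904 total.
That's the maximum — no swap from here does better than 22904.

22904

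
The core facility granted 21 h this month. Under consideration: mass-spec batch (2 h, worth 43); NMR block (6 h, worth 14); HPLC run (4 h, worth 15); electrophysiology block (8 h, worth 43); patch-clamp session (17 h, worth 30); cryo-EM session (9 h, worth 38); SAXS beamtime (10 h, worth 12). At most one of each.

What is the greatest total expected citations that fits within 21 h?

124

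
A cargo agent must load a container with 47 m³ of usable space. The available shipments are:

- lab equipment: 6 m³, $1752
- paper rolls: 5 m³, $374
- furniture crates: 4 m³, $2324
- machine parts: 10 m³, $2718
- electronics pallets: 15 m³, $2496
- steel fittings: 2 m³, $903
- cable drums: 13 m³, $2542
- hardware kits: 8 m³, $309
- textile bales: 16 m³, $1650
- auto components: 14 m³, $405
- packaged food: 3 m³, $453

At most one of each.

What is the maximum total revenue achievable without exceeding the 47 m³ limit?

11436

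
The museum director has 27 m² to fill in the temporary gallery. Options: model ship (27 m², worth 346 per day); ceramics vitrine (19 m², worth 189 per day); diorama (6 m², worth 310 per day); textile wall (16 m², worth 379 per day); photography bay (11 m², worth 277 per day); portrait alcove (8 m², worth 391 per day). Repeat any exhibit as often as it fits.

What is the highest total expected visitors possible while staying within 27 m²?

1321

By expected visitors per m²: diorama 51.67, portrait alcove 48.88, photography bay 25.18, textile wall 23.69 lead.
Taking the top-ratio exhibits first gives 4×diorama for 1240 (24 m²).
Replace diorama with portrait alcove: the trade gains 81 net, giving 1321 at 26 m².
Every other selection either busts 27 m² or fails to beat 1321.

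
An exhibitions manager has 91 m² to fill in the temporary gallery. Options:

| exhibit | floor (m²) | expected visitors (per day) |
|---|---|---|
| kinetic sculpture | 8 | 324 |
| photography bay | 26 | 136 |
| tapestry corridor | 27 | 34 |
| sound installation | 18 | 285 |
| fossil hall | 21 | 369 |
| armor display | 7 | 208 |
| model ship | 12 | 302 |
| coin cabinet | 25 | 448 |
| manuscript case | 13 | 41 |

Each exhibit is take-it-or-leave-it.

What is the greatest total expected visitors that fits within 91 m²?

1936

Ranking by ratio (expected visitors/m²): kinetic sculpture 40.50, armor display 29.71, model ship 25.17.
The ratio ordering already packs tightly: kinetic sculpture + sound installation + fossil hall + armor display + model ship + coin cabinet, 91 m², 1936.
Next best is kinetic sculpture + sound installation + fossil hall + model ship + coin cabinet at 1728 (84 m²) — short by 208.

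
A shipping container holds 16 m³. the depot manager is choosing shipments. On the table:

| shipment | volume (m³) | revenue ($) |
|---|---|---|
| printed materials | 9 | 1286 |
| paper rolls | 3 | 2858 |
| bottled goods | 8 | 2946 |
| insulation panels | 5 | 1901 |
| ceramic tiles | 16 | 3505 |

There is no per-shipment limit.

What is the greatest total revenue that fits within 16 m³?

14290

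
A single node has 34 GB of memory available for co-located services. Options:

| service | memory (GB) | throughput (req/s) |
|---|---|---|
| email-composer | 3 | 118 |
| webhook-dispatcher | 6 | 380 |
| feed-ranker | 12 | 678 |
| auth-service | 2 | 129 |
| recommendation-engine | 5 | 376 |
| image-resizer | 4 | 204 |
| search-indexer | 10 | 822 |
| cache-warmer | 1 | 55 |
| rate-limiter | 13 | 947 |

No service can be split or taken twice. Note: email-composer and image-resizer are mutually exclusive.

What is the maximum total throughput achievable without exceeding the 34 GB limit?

2525

Greedy by ratio would take email-composer + auth-service + recommendation-engine + search-indexer + cache-warmer + rate-limiter: 34 GB used, total 2447.
The 6 GB tied up in email-composer and auth-service and cache-warmer is better spent on webhook-dispatcher — total rises to 2525 (34 GB).
The closest alternative, auth-service + recommendation-engine + image-resizer + search-indexer + rate-limiter, reaches only 2478.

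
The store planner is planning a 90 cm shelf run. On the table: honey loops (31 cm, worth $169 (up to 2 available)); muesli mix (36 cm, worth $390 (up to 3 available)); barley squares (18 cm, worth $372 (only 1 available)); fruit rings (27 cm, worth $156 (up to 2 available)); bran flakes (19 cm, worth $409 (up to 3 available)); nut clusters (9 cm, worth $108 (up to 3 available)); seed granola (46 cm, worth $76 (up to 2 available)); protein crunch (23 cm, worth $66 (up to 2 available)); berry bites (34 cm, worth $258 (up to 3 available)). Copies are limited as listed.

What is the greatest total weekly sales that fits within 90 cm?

Taking barley squares + 3×bran flakes + nut clusters: 84 cm used, 1707 in weekly sales.
The spare 6 cm is too small for any remaining product, and no exchange beats 1707.

1707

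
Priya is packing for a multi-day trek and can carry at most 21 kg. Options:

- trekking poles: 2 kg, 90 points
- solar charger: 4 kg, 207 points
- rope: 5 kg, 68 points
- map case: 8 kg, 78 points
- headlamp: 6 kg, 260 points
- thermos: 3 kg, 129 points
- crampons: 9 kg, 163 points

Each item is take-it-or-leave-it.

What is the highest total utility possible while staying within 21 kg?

754

Taking trekking poles + solar charger + rope + headlamp + thermos: 20 kg used, 754 in utility.
Next best is trekking poles + solar charger + headlamp + crampons at 720 (21 kg) — short by 34.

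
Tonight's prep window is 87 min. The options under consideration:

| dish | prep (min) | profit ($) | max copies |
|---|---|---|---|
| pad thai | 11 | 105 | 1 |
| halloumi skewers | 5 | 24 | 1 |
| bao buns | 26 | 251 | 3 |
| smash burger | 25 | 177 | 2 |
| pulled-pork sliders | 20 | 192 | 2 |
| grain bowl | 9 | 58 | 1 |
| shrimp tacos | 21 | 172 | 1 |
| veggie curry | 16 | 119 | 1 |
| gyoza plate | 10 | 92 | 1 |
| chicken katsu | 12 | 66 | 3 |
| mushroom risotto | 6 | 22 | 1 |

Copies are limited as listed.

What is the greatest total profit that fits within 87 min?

A density-first pass picks 3×bao buns + grain bowl — 811 at 87 min.
But pad thai + bao buns + 2×pulled-pork sliders + gyoza plate fits in 87 min and reaches 832.
No other feasible combination exceeds 832.

832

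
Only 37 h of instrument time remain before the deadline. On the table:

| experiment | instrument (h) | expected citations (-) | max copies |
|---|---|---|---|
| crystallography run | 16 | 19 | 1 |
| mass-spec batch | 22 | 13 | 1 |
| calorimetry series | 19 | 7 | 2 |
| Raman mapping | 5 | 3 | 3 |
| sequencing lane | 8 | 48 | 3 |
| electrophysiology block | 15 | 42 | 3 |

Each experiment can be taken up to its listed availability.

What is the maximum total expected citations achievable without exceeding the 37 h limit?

150

Density check — sequencing lane 6.00, electrophysiology block 2.80, crystallography run 1.19 are the best per h.
Best packing: 2×Raman mapping + 3×sequencing lane — 34 h, 150 total.
The spare 3 h is too small for any remaining experiment, and no exchange beats 150.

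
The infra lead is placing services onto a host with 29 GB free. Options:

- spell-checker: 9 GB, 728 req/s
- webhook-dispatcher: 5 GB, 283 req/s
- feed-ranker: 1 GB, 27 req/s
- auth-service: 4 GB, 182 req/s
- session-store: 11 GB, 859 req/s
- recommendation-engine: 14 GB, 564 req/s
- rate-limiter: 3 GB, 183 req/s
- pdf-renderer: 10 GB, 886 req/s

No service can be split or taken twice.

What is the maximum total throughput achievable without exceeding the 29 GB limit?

Ranking by ratio (throughput/GB): pdf-renderer 88.60, spell-checker 80.89, session-store 78.09, rate-limiter 61.00.
A density-first pass picks spell-checker + webhook-dispatcher + feed-ranker + rate-limiter + pdf-renderer — 2107 at 28 GB.
Dropping spell-checker and feed-ranker frees 10 GB; slotting in session-store (11 GB) lifts the total to 2211 at 29 GB.
Nothing else within 29 GB beats 2211.

2211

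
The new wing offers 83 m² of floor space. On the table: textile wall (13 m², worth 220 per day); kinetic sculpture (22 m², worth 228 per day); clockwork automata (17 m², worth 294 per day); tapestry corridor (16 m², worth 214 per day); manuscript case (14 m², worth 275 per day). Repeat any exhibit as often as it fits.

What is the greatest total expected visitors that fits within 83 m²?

By expected visitors per m²: manuscript case 19.64, clockwork automata 17.29, textile wall 16.92, tapestry corridor 13.38 lead.
Textile wall + 5×manuscript case uses 83 of the 83 m² and totals 1595.
Every other selection either busts 83 m² or fails to beat 1595.

1595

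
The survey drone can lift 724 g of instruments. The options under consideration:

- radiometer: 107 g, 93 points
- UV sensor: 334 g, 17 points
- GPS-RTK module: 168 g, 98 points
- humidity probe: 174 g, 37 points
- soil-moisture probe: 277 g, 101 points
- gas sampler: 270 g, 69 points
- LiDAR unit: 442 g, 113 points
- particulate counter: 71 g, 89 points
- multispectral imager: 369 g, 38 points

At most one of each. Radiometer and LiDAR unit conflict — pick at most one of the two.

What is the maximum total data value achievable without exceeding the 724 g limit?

381

Radiometer + GPS-RTK module + soil-moisture probe + particulate counter uses 623 of the 724 g and totals 381.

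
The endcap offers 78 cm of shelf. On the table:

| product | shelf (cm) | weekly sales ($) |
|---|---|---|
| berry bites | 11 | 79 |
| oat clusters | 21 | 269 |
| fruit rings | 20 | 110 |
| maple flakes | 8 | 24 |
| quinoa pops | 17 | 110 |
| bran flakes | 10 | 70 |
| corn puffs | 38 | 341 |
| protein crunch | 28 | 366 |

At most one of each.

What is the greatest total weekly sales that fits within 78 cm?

824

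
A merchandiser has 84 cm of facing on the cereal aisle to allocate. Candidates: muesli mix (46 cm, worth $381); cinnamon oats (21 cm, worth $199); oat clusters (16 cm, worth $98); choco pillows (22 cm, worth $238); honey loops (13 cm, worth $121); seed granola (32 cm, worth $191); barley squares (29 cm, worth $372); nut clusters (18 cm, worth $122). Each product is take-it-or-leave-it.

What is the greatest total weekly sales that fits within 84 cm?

Density check — barley squares 12.83, choco pillows 10.82, cinnamon oats 9.48, honey loops 9.31 are the best per cm.
Filling by ratio: cinnamon oats + choco pillows + barley squares for 809, with 12 cm left unused.
Replace cinnamon oats with honey loops + nut clusters: the trade gains 44 net, giving 853 at 82 cm.

853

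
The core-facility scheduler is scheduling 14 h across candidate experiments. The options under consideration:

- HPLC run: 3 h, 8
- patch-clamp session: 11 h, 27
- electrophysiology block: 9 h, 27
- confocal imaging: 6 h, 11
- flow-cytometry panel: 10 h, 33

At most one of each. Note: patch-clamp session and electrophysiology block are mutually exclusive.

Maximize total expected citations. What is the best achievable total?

Taking HPLC run + flow-cytometry panel: 13 h used, 41 in expected citations.
No other feasible combination exceeds 41.

41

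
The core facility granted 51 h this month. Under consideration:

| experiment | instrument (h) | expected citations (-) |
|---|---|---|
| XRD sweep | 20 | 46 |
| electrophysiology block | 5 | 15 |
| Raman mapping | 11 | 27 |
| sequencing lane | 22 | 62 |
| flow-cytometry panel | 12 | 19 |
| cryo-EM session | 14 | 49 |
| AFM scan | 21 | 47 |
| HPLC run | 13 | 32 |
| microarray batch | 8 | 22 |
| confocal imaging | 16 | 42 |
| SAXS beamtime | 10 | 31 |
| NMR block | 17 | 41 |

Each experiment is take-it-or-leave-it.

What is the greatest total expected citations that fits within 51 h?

157

The ratio ordering already packs tightly: electrophysiology block + sequencing lane + cryo-EM session + SAXS beamtime, 51 h, 157.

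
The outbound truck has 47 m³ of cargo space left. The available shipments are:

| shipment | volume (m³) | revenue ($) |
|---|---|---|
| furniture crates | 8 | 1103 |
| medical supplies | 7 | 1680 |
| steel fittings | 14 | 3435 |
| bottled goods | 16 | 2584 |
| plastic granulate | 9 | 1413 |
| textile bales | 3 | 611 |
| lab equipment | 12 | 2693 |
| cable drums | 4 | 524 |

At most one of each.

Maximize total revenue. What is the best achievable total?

Medical supplies + steel fittings + plastic granulate + textile bales + lab equipment uses 45 of the 47 m³ and totals 9832.
Runner-up medical supplies + steel fittings + plastic granulate + lab equipment + cable drums tops out at 9745.

9832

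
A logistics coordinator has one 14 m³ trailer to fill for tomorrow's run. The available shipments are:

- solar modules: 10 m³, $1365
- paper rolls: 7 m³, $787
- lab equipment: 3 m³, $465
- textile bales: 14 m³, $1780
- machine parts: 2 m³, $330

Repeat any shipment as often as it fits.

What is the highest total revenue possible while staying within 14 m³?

2310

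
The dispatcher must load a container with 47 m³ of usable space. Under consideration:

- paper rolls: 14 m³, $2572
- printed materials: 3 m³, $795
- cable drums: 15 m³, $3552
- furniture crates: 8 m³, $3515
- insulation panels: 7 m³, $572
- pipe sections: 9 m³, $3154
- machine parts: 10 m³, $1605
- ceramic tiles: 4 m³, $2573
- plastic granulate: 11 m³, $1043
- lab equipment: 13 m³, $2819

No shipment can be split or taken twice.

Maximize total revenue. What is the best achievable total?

By revenue per m³: ceramic tiles 643.25, furniture crates 439.38, pipe sections 350.44, printed materials 265.00 lead.
Filling by ratio: printed materials + cable drums + furniture crates + insulation panels + pipe sections + ceramic tiles for 14161, with 1 m³ left unused.
Replace cable drums and insulation panels with machine parts + lab equipment: the trade gains 300 net, giving 14461 at 47 m³.

14461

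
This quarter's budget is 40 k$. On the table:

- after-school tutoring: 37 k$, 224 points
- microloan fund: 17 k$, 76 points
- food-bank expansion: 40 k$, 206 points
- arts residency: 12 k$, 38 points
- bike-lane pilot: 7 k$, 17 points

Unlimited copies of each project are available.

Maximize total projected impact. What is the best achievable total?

224

By projected impact per k$: after-school tutoring 6.05, food-bank expansion 5.15, microloan fund 4.47, arts residency 3.17 lead.
The ratio ordering already packs tightly: after-school tutoring, 37 k$, 224.
No other feasible combination exceeds 224.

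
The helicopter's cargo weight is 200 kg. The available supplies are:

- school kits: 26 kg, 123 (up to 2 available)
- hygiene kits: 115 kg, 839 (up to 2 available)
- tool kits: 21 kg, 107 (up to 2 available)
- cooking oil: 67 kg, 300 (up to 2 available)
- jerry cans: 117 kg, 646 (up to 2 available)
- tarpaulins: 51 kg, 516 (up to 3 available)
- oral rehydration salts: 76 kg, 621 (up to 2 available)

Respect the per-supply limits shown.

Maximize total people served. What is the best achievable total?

Taking the top-ratio supplies first gives 2×tool kits + 3×tarpaulins for 1762 (195 kg).
The 21 kg tied up in tool kits is better spent on school kits — total rises to 1778 (200 kg).
Nothing else within 200 kg beats 1778.

1778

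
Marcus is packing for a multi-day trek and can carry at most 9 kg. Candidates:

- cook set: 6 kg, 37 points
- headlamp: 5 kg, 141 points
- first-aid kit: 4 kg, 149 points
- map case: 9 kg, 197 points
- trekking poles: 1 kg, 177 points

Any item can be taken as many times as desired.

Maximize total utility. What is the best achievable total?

Ranking by ratio (utility/kg): trekking poles 177.00, first-aid kit 37.25, headlamp 28.20, map case 21.89.
Best packing: 9×trekking poles — 9 kg, 1593 total.
Every other selection either busts 9 kg or fails to beat 1593.

1593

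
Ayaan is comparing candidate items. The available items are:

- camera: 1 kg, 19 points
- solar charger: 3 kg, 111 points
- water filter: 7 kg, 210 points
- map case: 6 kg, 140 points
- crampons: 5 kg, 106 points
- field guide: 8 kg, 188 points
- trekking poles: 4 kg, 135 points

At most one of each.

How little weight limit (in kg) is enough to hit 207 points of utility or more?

Look for the lowest-weight combination reaching 207.
water filter: 210 utility at 7 kg.
No combination under 7 kg hits 207.

7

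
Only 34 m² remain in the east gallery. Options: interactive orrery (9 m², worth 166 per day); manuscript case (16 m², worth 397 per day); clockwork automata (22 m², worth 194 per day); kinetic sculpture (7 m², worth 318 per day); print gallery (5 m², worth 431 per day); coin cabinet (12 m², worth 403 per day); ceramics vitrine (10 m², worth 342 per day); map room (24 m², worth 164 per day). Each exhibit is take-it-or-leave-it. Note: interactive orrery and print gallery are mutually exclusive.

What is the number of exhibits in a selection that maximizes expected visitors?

Optimal total is 1494.
One optimal bundle: kinetic sculpture + print gallery + coin cabinet + ceramics vitrine (34 m²).
All optima have 4 exhibits.

4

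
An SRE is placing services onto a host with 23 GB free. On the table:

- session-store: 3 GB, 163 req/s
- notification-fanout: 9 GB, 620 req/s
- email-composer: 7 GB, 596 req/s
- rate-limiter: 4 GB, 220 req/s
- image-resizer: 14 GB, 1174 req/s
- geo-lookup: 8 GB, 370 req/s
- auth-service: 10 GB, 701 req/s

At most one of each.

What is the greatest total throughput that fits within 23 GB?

1794

Greedy by ratio would take email-composer + image-resizer: 21 GB used, total 1770.
Dropping email-composer frees 7 GB; slotting in notification-fanout (9 GB) lifts the total to 1794 at 23 GB.
No other feasible combination exceeds 1794.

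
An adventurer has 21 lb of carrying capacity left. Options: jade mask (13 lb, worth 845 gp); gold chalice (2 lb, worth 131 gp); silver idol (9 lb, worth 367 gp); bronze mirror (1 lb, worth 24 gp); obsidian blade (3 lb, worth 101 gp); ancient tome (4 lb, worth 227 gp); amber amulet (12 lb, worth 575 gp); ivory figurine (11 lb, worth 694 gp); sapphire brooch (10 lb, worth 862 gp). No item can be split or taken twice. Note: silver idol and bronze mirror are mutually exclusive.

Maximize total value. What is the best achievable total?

1556

Greedy by ratio would take gold chalice + bronze mirror + obsidian blade + ancient tome + sapphire brooch: 20 lb used, total 1345.
But ivory figurine + sapphire brooch fits in 21 lb and reaches 1556.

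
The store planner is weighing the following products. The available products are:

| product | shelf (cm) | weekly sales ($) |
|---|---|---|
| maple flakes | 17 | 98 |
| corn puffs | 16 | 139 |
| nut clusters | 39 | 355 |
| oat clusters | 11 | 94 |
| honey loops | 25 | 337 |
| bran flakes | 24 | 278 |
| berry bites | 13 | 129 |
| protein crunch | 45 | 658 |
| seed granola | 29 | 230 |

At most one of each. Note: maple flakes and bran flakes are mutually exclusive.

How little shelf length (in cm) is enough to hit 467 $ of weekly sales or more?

41

Minimise cm subject to total weekly sales ≥ 467.
corn puffs + honey loops reaches 476 using 41 cm.
Below 41 cm the best achievable stays under 467.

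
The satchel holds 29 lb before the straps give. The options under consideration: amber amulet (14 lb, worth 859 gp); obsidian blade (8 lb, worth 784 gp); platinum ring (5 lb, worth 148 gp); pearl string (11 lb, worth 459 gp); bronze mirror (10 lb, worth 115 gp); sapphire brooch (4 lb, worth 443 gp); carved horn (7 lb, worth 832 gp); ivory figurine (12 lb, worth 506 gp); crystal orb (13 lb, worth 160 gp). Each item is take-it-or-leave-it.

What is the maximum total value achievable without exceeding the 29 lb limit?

2475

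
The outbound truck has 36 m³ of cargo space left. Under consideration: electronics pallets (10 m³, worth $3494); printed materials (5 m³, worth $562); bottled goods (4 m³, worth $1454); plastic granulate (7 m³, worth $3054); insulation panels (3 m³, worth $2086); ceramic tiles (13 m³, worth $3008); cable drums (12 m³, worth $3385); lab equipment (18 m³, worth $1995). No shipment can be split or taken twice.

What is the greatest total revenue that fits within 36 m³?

Taking electronics pallets + bottled goods + plastic granulate + insulation panels + cable drums: 36 m³ used, 13473 in revenue.
An exhaustive check of the 256 subsets confirms 13473.

13473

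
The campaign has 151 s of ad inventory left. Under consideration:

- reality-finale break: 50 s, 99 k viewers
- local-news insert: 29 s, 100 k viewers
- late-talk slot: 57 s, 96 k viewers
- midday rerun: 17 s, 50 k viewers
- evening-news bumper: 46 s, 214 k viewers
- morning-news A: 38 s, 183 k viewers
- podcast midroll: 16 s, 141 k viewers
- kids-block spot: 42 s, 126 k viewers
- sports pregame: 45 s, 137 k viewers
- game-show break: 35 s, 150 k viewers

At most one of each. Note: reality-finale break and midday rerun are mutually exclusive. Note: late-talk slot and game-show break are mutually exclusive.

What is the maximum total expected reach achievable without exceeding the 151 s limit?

688

Density check — podcast midroll 8.81, morning-news A 4.82, evening-news bumper 4.65, game-show break 4.29 are the best per s.
Taking local-news insert + midday rerun + evening-news bumper + morning-news A + podcast midroll: 146 s used, 688 in expected reach.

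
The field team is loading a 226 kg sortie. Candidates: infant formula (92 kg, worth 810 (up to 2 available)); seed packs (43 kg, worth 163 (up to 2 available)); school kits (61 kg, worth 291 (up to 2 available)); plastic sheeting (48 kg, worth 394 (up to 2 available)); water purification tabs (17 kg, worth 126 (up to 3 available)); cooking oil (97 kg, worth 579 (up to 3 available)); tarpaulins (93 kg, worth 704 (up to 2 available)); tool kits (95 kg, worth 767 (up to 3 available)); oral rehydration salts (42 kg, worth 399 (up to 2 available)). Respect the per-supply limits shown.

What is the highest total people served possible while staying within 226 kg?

2019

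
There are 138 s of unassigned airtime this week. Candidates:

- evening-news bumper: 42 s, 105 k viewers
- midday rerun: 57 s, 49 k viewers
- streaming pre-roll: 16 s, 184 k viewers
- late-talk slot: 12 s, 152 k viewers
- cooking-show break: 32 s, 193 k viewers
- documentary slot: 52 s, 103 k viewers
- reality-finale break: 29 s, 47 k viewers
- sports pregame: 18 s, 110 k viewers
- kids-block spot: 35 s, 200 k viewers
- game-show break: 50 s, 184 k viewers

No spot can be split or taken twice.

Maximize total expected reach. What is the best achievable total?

839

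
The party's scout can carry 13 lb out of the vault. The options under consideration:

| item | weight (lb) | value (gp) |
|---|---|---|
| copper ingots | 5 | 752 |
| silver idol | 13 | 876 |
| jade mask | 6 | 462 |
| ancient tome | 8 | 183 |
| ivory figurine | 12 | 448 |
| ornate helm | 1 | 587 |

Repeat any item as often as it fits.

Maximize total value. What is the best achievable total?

7631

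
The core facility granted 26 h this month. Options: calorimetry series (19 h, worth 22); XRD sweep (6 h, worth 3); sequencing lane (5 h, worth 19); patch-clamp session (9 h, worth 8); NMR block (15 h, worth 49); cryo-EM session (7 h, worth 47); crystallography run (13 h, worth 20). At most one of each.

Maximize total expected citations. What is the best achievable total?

96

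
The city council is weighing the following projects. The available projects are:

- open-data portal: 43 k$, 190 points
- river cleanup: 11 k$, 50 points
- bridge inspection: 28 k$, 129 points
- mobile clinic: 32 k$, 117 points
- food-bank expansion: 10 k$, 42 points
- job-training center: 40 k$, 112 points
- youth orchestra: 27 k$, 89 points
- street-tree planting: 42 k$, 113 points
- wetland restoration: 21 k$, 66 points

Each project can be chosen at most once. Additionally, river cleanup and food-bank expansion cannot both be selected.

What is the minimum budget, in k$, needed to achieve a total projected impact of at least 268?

66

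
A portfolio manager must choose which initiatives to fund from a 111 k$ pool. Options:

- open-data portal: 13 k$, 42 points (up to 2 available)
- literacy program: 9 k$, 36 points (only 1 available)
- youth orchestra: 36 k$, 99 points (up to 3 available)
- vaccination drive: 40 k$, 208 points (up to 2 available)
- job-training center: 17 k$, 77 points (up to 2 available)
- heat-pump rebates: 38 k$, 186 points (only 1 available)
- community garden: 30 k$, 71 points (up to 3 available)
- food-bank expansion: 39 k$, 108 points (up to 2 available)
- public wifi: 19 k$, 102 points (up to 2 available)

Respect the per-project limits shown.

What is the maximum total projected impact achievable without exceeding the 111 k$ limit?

554

By projected impact per k$: public wifi 5.37, vaccination drive 5.20, heat-pump rebates 4.89 lead.
Filling by ratio: literacy program + vaccination drive + job-training center + 2×public wifi for 525, with 7 k$ left unused.
The 36 k$ tied up in job-training center and public wifi is better spent on vaccination drive — total rises to 554 (108 k$).
No other feasible combination exceeds 554.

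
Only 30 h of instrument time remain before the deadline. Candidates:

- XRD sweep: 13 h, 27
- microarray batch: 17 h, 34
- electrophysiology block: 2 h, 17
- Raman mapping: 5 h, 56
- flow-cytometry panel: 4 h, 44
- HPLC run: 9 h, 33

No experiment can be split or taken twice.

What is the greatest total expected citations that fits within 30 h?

Filling by ratio: electrophysiology block + Raman mapping + flow-cytometry panel + HPLC run for 150, with 10 h left unused.
Dropping HPLC run frees 9 h; slotting in microarray batch (17 h) lifts the total to 151 at 28 h.
The closest alternative, electrophysiology block + Raman mapping + flow-cytometry panel + HPLC run, reaches only 150.

151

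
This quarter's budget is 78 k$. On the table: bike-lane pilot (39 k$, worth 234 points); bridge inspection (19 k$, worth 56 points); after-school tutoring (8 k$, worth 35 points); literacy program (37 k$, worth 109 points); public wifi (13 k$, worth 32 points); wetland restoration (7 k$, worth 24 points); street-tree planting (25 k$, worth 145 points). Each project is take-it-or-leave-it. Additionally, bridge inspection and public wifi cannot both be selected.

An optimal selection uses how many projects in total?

3

The maximum projected impact within 78 k$ is 414.
bike-lane pilot + after-school tutoring + street-tree planting hits 414 at 72 k$.
Any selection reaching 414 contains exactly 3 projects.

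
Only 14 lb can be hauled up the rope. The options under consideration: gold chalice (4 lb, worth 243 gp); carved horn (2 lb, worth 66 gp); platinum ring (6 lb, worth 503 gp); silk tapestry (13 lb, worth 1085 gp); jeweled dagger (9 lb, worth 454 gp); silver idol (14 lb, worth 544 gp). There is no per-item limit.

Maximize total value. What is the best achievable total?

1085

Greedy by ratio would take carved horn + 2×platinum ring: 14 lb used, total 1072.
Dropping carved horn and 2×platinum ring frees 14 lb; slotting in silk tapestry (13 lb) lifts the total to 1085 at 13 lb.
Every other selection either busts 14 lb or fails to beat 1085.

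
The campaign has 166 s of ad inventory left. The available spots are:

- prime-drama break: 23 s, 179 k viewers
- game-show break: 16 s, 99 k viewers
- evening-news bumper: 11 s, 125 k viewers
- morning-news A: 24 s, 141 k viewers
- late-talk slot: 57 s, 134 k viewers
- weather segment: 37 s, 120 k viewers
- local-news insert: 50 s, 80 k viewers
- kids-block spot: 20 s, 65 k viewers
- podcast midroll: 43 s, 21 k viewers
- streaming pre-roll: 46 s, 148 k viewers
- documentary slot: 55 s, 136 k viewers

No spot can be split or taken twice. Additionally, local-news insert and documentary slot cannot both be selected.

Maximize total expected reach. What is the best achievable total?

812

The ratio heuristic lands on prime-drama break + game-show break + evening-news bumper + morning-news A + weather segment + kids-block spot (729) but leaves 35 s idle.
Replace kids-block spot with streaming pre-roll: the trade gains 83 net, giving 812 at 157 s.
Runner-up prime-drama break + game-show break + evening-news bumper + morning-news A + weather segment + documentary slot tops out at 800.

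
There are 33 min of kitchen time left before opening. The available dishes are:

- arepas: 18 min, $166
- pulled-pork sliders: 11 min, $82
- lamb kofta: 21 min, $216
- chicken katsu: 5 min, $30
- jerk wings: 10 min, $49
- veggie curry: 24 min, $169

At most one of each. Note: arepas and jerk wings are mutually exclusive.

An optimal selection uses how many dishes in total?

2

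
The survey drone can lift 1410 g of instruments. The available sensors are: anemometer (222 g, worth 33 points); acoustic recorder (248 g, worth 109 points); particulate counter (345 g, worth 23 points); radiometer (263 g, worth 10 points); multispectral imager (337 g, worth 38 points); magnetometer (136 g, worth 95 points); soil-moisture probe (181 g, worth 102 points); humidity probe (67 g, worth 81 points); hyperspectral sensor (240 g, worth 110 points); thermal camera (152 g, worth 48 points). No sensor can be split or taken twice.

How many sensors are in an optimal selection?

Optimal total is 583.
One optimal bundle: acoustic recorder + multispectral imager + magnetometer + soil-moisture probe + humidity probe + hyperspectral sensor + thermal camera (1361 g).
Any selection reaching 583 contains exactly 7 sensors.

7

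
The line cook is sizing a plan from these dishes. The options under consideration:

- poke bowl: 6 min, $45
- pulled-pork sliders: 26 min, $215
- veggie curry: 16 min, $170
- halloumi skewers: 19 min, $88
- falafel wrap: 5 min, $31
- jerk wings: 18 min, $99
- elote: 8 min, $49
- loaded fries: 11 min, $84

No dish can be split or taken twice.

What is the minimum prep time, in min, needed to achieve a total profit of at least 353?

42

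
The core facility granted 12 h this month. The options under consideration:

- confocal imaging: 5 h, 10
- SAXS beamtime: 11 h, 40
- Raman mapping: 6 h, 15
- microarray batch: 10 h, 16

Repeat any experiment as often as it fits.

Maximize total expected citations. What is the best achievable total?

40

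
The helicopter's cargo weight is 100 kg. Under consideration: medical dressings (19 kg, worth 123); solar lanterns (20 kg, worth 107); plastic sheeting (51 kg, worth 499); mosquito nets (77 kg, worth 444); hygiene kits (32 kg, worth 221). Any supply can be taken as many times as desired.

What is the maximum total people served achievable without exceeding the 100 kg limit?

Filling by ratio: plastic sheeting + hygiene kits for 720, with 17 kg left unused.
The 32 kg tied up in hygiene kits is better spent on 2×medical dressings — total rises to 745 (89 kg).

745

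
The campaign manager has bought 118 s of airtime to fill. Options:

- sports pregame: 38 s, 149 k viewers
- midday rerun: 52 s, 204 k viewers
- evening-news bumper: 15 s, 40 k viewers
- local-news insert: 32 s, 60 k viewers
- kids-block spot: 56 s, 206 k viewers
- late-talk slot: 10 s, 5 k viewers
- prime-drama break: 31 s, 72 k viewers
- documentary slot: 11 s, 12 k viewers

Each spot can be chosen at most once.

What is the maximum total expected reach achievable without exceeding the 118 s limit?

415

Taking the top-ratio spots first gives sports pregame + midday rerun + evening-news bumper + documentary slot for 405 (116 s).
But midday rerun + kids-block spot + late-talk slot fits in 118 s and reaches 415.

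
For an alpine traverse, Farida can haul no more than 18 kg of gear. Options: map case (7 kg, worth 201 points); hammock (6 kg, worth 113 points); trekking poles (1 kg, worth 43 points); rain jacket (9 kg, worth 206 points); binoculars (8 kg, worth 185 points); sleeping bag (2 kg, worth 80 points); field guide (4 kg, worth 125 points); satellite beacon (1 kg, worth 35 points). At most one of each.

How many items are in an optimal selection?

Best achievable utility is 509.
For example map case + trekking poles + binoculars + sleeping bag achieves it, using 18 kg.
Any selection reaching 509 contains exactly 4 items.

4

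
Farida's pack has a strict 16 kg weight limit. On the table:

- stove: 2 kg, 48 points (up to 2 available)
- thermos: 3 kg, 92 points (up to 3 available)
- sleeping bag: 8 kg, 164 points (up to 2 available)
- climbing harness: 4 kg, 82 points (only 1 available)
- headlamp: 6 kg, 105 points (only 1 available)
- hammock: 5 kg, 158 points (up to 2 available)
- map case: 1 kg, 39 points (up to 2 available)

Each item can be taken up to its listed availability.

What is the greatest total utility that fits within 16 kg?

The ratio heuristic lands on thermos + 2×hammock + 2×map case (486) but leaves 1 kg idle.
Replace hammock with 2×thermos: the trade gains 26 net, giving 512 at 16 kg.
Every other selection either busts 16 kg or exceeds an availability limit or fails to beat 512.

512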